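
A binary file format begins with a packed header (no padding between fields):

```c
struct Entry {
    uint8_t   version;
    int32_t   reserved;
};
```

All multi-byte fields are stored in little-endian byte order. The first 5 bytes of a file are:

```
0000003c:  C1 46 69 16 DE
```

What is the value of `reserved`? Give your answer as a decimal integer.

-568956602

`reserved` follows `version` (1 byte), so it starts at byte offset 1 and occupies 4 bytes.
Bytes at offsets 1..4: 46 69 16 DE.
In little-endian order the low byte comes first in memory.
Reassemble most-significant byte first: DE 16 69 46 → 0xDE166946.
Top bit is set, so as a signed 32-bit value this is 0xDE166946 − 2^32 = -568956602.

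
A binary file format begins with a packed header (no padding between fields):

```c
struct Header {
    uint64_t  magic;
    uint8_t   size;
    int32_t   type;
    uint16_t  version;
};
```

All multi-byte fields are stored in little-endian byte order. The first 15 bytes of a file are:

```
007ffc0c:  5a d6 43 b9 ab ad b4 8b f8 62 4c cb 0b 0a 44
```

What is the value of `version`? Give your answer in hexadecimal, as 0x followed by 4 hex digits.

`version` follows `magic` (8 B), `size` (1 B), `type` (4 B), so it starts at offset 8 + 1 + 4 = 13 and occupies 2 bytes.
Bytes at offsets 13..14: 0A 44.
Little-endian: lowest address holds the least-significant byte.
Reassemble most-significant byte first: 44 0A → 0x440A.

0x440A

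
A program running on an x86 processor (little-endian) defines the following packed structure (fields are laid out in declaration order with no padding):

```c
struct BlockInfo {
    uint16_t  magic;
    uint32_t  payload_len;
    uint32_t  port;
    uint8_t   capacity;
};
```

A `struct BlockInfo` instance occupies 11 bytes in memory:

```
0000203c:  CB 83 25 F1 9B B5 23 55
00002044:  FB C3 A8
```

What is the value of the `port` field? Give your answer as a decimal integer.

3288028451

`port` follows `magic` (2 B), `payload_len` (4 B), so it starts at offset 2 + 4 = 6 and occupies 4 bytes.
Bytes at offsets 6..9: 23 55 FB C3.
Little-endian: lowest address holds the least-significant byte.
Reassemble most-significant byte first: C3 FB 55 23 → 0xC3FB5523.
0xC3FB5523 = 3288028451.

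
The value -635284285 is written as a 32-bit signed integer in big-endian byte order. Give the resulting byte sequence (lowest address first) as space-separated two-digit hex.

DA 22 54 C3

Two's complement of -635284285 in 32 bits: 635284285 = 0x25DDAB3D; invert → 0xDA2254C2; add 1 → 0xDA2254C3.
Split into bytes (most-significant first): DA 22 54 C3.
Big-endian stores the most-significant byte at the lowest address.
So the memory order matches the most-significant-first order: DA 22 54 C3.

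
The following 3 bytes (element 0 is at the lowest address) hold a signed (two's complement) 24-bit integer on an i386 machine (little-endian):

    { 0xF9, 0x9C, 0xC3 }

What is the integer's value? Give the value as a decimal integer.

In little-endian order the low byte comes first in memory.
Reassemble most-significant byte first: C3 9C F9 → 0xC39CF9.
Top bit is set, so as a signed 24-bit value this is 0xC39CF9 − 2^24 = -3957511.

-3957511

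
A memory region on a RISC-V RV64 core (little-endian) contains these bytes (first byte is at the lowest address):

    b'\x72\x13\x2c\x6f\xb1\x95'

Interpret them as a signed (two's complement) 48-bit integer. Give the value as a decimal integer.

-116885669801102

Little-endian: lowest address holds the least-significant byte.
Reassemble most-significant byte first: 95 B1 6F 2C 13 72 → 0x95B16F2C1372.
Top bit is set, so as a signed 48-bit value this is 0x95B16F2C1372 − 2^48 = -116885669801102.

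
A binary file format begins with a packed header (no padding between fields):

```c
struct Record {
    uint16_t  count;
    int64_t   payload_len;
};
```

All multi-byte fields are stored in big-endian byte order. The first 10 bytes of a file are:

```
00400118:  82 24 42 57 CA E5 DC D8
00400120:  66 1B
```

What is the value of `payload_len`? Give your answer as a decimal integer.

4780512618078561819

`payload_len` follows `count` (2 bytes), so it starts at byte offset 2 and occupies 8 bytes.
Bytes at offsets 2..9: 42 57 CA E5 DC D8 66 1B.
Big-endian: lowest address holds the most-significant byte.
The bytes are already most-significant first: 0x4257CAE5DCD8661B.
0x4257CAE5DCD8661B = 4780512618078561819.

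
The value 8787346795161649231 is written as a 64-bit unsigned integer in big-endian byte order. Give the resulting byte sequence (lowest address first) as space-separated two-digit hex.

79 F2 ED 5A 53 C7 00 4F

8787346795161649231 in hexadecimal, padded to 64 bits, is 0x79F2ED5A53C7004F.
Split into bytes (most-significant first): 79 F2 ED 5A 53 C7 00 4F.
In big-endian order the high byte comes first in memory.
So the memory order matches the most-significant-first order: 79 F2 ED 5A 53 C7 00 4F.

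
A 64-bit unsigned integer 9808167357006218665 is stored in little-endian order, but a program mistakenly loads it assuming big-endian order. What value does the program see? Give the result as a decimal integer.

12179405523012820360

9808167357006218665 in 64-bit hexadecimal is 0x881D9C3ECBF005A9.
Stored little-endian, the bytes at ascending addresses are A9 05 F0 CB 3E 9C 1D 88.
Read back as big-endian, the last byte is least significant, giving 0xA905F0CB3E9C1D88.
0xA905F0CB3E9C1D88 = 12179405523012820360.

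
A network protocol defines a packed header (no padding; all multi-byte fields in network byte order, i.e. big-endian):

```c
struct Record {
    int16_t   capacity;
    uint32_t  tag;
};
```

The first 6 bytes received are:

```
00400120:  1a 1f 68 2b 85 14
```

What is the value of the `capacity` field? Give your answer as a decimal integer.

6687

`capacity` is the first field, at byte offset 0, occupying 2 bytes.
Bytes at offsets 0..1: 1A 1F.
In big-endian order the high byte comes first in memory.
The bytes are already most-significant first: 0x1A1F.
0x1A1F = 6687.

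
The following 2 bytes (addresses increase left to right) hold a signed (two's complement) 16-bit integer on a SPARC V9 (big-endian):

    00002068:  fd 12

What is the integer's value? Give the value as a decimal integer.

Big-endian: lowest address holds the most-significant byte.
The bytes are already most-significant first: 0xFD12.
Top bit is set, so as a signed 16-bit value this is 0xFD12 − 2^16 = -750.

-750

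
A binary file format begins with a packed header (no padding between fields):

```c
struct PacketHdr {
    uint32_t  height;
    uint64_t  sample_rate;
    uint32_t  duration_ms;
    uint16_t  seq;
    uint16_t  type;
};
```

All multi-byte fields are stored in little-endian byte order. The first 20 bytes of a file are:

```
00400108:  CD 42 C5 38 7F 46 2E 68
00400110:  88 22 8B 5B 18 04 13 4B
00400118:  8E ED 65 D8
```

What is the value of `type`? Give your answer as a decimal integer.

55397

`type` follows `height` (4 B), `sample_rate` (8 B), `duration_ms` (4 B), `seq` (2 B), so it starts at offset 4 + 8 + 4 + 2 = 18 and occupies 2 bytes.
Bytes at offsets 18..19: 65 D8.
Little-endian: lowest address holds the least-significant byte.
Reassemble most-significant byte first: D8 65 → 0xD865.
0xD865 = 55397.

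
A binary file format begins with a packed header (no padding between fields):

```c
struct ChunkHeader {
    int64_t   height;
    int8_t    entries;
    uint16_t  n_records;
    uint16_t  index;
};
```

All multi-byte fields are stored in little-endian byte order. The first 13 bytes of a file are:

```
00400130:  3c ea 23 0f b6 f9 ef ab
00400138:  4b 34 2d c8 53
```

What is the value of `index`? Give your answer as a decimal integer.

`index` follows `height` (8 B), `entries` (1 B), `n_records` (2 B), so it starts at offset 8 + 1 + 2 = 11 and occupies 2 bytes.
Bytes at offsets 11..12: C8 53.
In little-endian order the low byte comes first in memory.
Reassemble most-significant byte first: 53 C8 → 0x53C8.
0x53C8 = 21448.

21448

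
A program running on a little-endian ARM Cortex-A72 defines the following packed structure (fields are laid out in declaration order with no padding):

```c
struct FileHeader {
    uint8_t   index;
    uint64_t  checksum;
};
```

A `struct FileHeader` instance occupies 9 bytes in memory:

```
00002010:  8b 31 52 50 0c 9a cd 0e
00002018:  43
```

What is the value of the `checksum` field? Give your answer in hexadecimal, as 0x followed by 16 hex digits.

`checksum` follows `index` (1 byte), so it starts at byte offset 1 and occupies 8 bytes.
Bytes at offsets 1..8: 31 52 50 0C 9A CD 0E 43.
In little-endian order the low byte comes first in memory.
Reassemble most-significant byte first: 43 0E CD 9A 0C 50 52 31 → 0x430ECD9A0C505231.

0x430ECD9A0C505231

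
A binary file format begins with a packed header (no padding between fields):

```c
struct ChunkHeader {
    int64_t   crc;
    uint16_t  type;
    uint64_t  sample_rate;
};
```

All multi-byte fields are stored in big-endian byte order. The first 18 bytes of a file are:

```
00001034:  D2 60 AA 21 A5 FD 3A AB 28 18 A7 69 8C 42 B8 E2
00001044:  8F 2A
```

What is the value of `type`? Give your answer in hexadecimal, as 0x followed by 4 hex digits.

0x2818

`type` follows `crc` (8 bytes), so it starts at byte offset 8 and occupies 2 bytes.
Bytes at offsets 8..9: 28 18.
In big-endian order the high byte comes first in memory.
The bytes are already most-significant first: 0x2818.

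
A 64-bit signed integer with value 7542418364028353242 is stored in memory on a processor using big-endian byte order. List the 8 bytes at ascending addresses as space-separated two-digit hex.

68 AC 0D 8A 67 4A FA DA

7542418364028353242 in hexadecimal, padded to 64 bits, is 0x68AC0D8A674AFADA.
Split into bytes (most-significant first): 68 AC 0D 8A 67 4A FA DA.
Big-endian stores the most-significant byte at the lowest address.
So the memory order matches the most-significant-first order: 68 AC 0D 8A 67 4A FA DA.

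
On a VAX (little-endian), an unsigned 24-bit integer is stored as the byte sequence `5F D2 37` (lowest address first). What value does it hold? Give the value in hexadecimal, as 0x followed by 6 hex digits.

0x37D25F

Little-endian stores the least-significant byte at the lowest address.
Reassemble most-significant byte first: 37 D2 5F → 0x37D25F.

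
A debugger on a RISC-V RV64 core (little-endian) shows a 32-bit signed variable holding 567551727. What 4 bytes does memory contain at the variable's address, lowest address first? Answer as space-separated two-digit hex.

EF 26 D4 21

567551727 in hexadecimal, padded to 32 bits, is 0x21D426EF.
Split into bytes (most-significant first): 21 D4 26 EF.
Little-endian: lowest address holds the least-significant byte.
So at ascending addresses the bytes are EF 26 D4 21.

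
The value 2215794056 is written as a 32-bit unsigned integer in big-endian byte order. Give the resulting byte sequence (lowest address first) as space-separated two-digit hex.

2215794056 in hexadecimal, padded to 32 bits, is 0x84125588.
Split into bytes (most-significant first): 84 12 55 88.
Big-endian stores the most-significant byte at the lowest address.
So the memory order matches the most-significant-first order: 84 12 55 88.

84 12 55 88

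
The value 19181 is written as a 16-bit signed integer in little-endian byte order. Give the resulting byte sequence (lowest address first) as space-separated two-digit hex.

19181 in hexadecimal, padded to 16 bits, is 0x4AED.
Split into bytes (most-significant first): 4A ED.
Little-endian stores the least-significant byte at the lowest address.
So at ascending addresses the bytes are ED 4A.

ED 4A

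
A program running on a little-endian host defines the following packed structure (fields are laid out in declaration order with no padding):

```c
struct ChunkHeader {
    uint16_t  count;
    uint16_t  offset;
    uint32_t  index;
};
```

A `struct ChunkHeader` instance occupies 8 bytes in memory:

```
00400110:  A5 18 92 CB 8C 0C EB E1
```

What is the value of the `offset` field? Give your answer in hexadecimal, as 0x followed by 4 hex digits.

0xCB92

`offset` follows `count` (2 bytes), so it starts at byte offset 2 and occupies 2 bytes.
Bytes at offsets 2..3: 92 CB.
Little-endian: lowest address holds the least-significant byte.
Reassemble most-significant byte first: CB 92 → 0xCB92.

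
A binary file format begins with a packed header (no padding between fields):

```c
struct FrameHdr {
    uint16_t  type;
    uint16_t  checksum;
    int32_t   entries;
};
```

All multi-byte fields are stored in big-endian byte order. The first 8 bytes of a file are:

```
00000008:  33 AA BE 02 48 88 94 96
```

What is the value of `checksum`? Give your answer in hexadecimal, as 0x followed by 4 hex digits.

0xBE02

`checksum` follows `type` (2 bytes), so it starts at byte offset 2 and occupies 2 bytes.
Bytes at offsets 2..3: BE 02.
In big-endian order the high byte comes first in memory.
The bytes are already most-significant first: 0xBE02.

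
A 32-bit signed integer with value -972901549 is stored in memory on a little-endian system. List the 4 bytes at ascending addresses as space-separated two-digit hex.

53 B3 02 C6

Two's complement of -972901549 in 32 bits: 972901549 = 0x39FD4CAD; invert → 0xC602B352; add 1 → 0xC602B353.
Split into bytes (most-significant first): C6 02 B3 53.
Little-endian stores the least-significant byte at the lowest address.
So at ascending addresses the bytes are 53 B3 02 C6.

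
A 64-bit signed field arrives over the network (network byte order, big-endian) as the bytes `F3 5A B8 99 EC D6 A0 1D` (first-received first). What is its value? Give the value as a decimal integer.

-911213003346108387

In big-endian order the high byte comes first in memory.
The bytes are already most-significant first: 0xF35AB899ECD6A01D.
Top bit is set, so as a signed 64-bit value this is 0xF35AB899ECD6A01D − 2^64 = -911213003346108387.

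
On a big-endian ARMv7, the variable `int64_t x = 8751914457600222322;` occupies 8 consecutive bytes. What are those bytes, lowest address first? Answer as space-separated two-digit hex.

79 75 0B D4 5D DD E4 72

8751914457600222322 in hexadecimal, padded to 64 bits, is 0x79750BD45DDDE472.
Split into bytes (most-significant first): 79 75 0B D4 5D DD E4 72.
In big-endian order the high byte comes first in memory.
So the memory order matches the most-significant-first order: 79 75 0B D4 5D DD E4 72.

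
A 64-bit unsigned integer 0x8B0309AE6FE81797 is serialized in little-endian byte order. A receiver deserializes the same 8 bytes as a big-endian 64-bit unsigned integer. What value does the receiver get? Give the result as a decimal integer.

10887426190550303627

Stored little-endian, the bytes at ascending addresses are 97 17 E8 6F AE 09 03 8B.
Read back as big-endian, the last byte is least significant, giving 0x9717E86FAE09038B.
0x9717E86FAE09038B = 10887426190550303627.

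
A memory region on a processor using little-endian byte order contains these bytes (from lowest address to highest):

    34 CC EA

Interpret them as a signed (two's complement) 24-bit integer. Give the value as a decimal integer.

Little-endian stores the least-significant byte at the lowest address.
Reassemble most-significant byte first: EA CC 34 → 0xEACC34.
Top bit is set, so as a signed 24-bit value this is 0xEACC34 − 2^24 = -1389516.

-1389516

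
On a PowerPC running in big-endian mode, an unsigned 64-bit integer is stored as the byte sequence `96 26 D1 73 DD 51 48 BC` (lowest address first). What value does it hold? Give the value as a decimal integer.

In big-endian order the high byte comes first in memory.
The bytes are already most-significant first: 0x9626D173DD5148BC.
0x9626D173DD5148BC = 10819565450368731324.

10819565450368731324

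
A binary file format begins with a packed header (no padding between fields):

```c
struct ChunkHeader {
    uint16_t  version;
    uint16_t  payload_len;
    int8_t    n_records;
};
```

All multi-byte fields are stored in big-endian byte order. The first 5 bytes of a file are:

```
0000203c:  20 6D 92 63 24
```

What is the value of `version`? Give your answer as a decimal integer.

8301

`version` is the first field, at byte offset 0, occupying 2 bytes.
Bytes at offsets 0..1: 20 6D.
Big-endian: lowest address holds the most-significant byte.
The bytes are already most-significant first: 0x206D.
0x206D = 8301.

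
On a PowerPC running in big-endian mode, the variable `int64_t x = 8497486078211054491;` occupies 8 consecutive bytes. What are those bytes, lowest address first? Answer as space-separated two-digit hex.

75 ED 22 91 07 98 DB 9B

8497486078211054491 in hexadecimal, padded to 64 bits, is 0x75ED22910798DB9B.
Split into bytes (most-significant first): 75 ED 22 91 07 98 DB 9B.
Big-endian: lowest address holds the most-significant byte.
So the memory order matches the most-significant-first order: 75 ED 22 91 07 98 DB 9B.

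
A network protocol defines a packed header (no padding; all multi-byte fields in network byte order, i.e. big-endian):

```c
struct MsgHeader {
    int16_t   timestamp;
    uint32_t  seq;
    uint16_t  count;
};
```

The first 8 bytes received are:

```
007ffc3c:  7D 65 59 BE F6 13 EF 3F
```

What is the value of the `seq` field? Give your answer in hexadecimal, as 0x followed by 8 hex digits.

`seq` follows `timestamp` (2 bytes), so it starts at byte offset 2 and occupies 4 bytes.
Bytes at offsets 2..5: 59 BE F6 13.
Big-endian: lowest address holds the most-significant byte.
The bytes are already most-significant first: 0x59BEF613.

0x59BEF613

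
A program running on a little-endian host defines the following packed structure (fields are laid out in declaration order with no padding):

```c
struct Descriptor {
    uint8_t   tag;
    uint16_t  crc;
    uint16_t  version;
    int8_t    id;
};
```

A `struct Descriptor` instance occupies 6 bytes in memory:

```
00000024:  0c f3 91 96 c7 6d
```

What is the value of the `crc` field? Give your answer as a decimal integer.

37363

`crc` follows `tag` (1 byte), so it starts at byte offset 1 and occupies 2 bytes.
Bytes at offsets 1..2: F3 91.
Little-endian: lowest address holds the least-significant byte.
Reassemble most-significant byte first: 91 F3 → 0x91F3.
0x91F3 = 37363.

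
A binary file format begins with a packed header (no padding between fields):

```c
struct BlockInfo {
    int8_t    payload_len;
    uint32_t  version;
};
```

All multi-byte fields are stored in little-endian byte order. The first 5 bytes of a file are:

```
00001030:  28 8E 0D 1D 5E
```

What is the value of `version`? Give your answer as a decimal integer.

`version` follows `payload_len` (1 byte), so it starts at byte offset 1 and occupies 4 bytes.
Bytes at offsets 1..4: 8E 0D 1D 5E.
Little-endian: lowest address holds the least-significant byte.
Reassemble most-significant byte first: 5E 1D 0D 8E → 0x5E1D0D8E.
0x5E1D0D8E = 1578962318.

1578962318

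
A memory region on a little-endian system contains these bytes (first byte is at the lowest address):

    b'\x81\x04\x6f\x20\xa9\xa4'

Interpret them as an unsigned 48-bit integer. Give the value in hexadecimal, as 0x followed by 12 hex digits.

Little-endian stores the least-significant byte at the lowest address.
Reassemble most-significant byte first: A4 A9 20 6F 04 81 → 0xA4A9206F0481.

0xA4A9206F0481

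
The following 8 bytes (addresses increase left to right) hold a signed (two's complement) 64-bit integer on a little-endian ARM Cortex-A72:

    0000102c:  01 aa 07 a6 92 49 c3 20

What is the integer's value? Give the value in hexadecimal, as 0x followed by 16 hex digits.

0x20C34992A607AA01

In little-endian order the low byte comes first in memory.
Reassemble most-significant byte first: 20 C3 49 92 A6 07 AA 01 → 0x20C34992A607AA01.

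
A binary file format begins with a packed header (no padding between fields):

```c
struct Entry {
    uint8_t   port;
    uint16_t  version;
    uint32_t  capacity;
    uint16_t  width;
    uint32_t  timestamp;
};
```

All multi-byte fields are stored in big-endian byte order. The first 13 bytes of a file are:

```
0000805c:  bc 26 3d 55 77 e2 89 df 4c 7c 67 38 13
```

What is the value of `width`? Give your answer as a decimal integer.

57164

`width` follows `port` (1 B), `version` (2 B), `capacity` (4 B), so it starts at offset 1 + 2 + 4 = 7 and occupies 2 bytes.
Bytes at offsets 7..8: DF 4C.
Big-endian: lowest address holds the most-significant byte.
The bytes are already most-significant first: 0xDF4C.
0xDF4C = 57164.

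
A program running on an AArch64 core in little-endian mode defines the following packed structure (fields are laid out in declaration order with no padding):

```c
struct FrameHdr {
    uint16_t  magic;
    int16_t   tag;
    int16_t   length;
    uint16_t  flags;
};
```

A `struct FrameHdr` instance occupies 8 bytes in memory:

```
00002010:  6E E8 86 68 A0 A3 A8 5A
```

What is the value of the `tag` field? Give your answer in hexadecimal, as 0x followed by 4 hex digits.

`tag` follows `magic` (2 bytes), so it starts at byte offset 2 and occupies 2 bytes.
Bytes at offsets 2..3: 86 68.
Little-endian: lowest address holds the least-significant byte.
Reassemble most-significant byte first: 68 86 → 0x6886.

0x6886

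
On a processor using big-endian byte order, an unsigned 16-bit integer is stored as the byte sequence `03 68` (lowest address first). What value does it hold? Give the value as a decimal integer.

Big-endian stores the most-significant byte at the lowest address.
The bytes are already most-significant first: 0x0368.
0x0368 = 872.

872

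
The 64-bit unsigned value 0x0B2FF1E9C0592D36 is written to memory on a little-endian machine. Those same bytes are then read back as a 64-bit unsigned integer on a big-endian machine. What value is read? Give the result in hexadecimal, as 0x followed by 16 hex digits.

0x362D59C0E9F12F0B

Stored little-endian, the bytes at ascending addresses are 36 2D 59 C0 E9 F1 2F 0B.
Read back as big-endian, the last byte is least significant, giving 0x362D59C0E9F12F0B.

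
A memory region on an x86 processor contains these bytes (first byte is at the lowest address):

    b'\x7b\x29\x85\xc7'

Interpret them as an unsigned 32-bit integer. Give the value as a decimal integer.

In little-endian order the low byte comes first in memory.
Reassemble most-significant byte first: C7 85 29 7B → 0xC785297B.
0xC785297B = 3347392891.

3347392891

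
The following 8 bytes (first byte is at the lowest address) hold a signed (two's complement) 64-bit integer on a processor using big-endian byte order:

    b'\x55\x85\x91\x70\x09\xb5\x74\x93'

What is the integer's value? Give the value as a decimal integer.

6162491575511643283

Big-endian stores the most-significant byte at the lowest address.
The bytes are already most-significant first: 0x5585917009B57493.
0x5585917009B57493 = 6162491575511643283.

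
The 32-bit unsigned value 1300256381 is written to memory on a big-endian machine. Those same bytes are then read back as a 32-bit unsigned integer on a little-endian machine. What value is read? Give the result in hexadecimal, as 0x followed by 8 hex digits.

0x7D56804D

1300256381 in 32-bit hexadecimal is 0x4D80567D.
Stored big-endian, the bytes at ascending addresses are 4D 80 56 7D.
Read back as little-endian, the first byte is least significant, giving 0x7D56804D.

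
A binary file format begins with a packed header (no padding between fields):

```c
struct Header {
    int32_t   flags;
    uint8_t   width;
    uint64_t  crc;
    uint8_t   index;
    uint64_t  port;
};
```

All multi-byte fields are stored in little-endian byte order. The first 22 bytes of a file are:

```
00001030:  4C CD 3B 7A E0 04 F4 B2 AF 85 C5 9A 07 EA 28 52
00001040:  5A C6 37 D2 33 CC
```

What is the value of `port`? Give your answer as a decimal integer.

`port` follows `flags` (4 B), `width` (1 B), `crc` (8 B), `index` (1 B), so it starts at offset 4 + 1 + 8 + 1 = 14 and occupies 8 bytes.
Bytes at offsets 14..21: 28 52 5A C6 37 D2 33 CC.
In little-endian order the low byte comes first in memory.
Reassemble most-significant byte first: CC 33 D2 37 C6 5A 52 28 → 0xCC33D237C65A5228.
0xCC33D237C65A5228 = 14714335544542384680.

14714335544542384680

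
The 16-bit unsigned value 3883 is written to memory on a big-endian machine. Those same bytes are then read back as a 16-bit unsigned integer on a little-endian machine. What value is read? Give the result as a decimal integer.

11023

3883 in 16-bit hexadecimal is 0x0F2B.
Stored big-endian, the bytes at ascending addresses are 0F 2B.
Read back as little-endian, the first byte is least significant, giving 0x2B0F.
0x2B0F = 11023.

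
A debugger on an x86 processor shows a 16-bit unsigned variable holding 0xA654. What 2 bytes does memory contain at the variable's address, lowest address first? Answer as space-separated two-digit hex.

54 A6

Split into bytes (most-significant first): A6 54.
Little-endian: lowest address holds the least-significant byte.
So at ascending addresses the bytes are 54 A6.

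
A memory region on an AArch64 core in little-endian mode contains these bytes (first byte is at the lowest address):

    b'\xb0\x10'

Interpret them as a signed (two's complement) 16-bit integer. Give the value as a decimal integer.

In little-endian order the low byte comes first in memory.
Reassemble most-significant byte first: 10 B0 → 0x10B0.
0x10B0 = 4272.

4272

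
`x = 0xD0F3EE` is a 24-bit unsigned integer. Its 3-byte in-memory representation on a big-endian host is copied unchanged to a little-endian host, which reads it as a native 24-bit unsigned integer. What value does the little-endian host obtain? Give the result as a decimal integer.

Stored big-endian, the bytes at ascending addresses are D0 F3 EE.
Read back as little-endian, the first byte is least significant, giving 0xEEF3D0.
0xEEF3D0 = 15659984.

15659984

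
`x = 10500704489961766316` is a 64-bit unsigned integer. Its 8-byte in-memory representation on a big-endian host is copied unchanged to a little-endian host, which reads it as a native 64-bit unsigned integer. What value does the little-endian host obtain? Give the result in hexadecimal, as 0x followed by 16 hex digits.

10500704489961766316 in 64-bit hexadecimal is 0x91B9FF1937853DAC.
Stored big-endian, the bytes at ascending addresses are 91 B9 FF 19 37 85 3D AC.
Read back as little-endian, the first byte is least significant, giving 0xAC3D853719FFB991.

0xAC3D853719FFB991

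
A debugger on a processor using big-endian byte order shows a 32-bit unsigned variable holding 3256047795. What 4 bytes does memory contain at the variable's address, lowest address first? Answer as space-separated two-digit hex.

C2 13 58 B3

3256047795 in hexadecimal, padded to 32 bits, is 0xC21358B3.
Split into bytes (most-significant first): C2 13 58 B3.
Big-endian stores the most-significant byte at the lowest address.
So the memory order matches the most-significant-first order: C2 13 58 B3.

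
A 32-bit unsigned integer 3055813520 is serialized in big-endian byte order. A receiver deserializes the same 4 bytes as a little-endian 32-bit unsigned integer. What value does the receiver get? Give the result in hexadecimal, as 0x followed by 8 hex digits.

0x900324B6

3055813520 in 32-bit hexadecimal is 0xB6240390.
Stored big-endian, the bytes at ascending addresses are B6 24 03 90.
Read back as little-endian, the first byte is least significant, giving 0x900324B6.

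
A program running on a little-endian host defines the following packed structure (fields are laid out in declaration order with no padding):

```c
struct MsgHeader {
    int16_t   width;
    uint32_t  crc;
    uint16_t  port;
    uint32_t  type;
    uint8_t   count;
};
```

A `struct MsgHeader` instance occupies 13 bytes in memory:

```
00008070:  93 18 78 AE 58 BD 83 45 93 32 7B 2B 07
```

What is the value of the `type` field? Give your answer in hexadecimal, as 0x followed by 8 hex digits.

`type` follows `width` (2 B), `crc` (4 B), `port` (2 B), so it starts at offset 2 + 4 + 2 = 8 and occupies 4 bytes.
Bytes at offsets 8..11: 93 32 7B 2B.
Little-endian stores the least-significant byte at the lowest address.
Reassemble most-significant byte first: 2B 7B 32 93 → 0x2B7B3293.

0x2B7B3293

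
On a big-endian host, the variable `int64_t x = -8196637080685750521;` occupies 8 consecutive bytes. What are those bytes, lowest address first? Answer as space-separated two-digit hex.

Two's complement of -8196637080685750521 in 64 bits: 8196637080685750521 = 0x71C04DFF4B11A8F9; invert → 0x8E3FB200B4EE5706; add 1 → 0x8E3FB200B4EE5707.
Split into bytes (most-significant first): 8E 3F B2 00 B4 EE 57 07.
Big-endian: lowest address holds the most-significant byte.
So the memory order matches the most-significant-first order: 8E 3F B2 00 B4 EE 57 07.

8E 3F B2 00 B4 EE 57 07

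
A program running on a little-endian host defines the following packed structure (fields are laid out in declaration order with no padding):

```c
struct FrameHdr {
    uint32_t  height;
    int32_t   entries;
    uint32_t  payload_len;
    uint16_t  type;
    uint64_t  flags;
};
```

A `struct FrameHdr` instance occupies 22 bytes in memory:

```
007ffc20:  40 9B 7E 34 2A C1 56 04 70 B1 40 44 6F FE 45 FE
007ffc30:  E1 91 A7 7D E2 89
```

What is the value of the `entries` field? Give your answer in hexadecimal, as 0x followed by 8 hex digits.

`entries` follows `height` (4 bytes), so it starts at byte offset 4 and occupies 4 bytes.
Bytes at offsets 4..7: 2A C1 56 04.
Little-endian: lowest address holds the least-significant byte.
Reassemble most-significant byte first: 04 56 C1 2A → 0x0456C12A.

0x0456C12A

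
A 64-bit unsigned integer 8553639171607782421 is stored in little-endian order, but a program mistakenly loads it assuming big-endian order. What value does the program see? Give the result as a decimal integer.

8553639171607782421 in 64-bit hexadecimal is 0x76B4A181E88C6415.
Stored little-endian, the bytes at ascending addresses are 15 64 8C E8 81 A1 B4 76.
Read back as big-endian, the last byte is least significant, giving 0x15648CE881A1B476.
0x15648CE881A1B476 = 1541511902702711926.

1541511902702711926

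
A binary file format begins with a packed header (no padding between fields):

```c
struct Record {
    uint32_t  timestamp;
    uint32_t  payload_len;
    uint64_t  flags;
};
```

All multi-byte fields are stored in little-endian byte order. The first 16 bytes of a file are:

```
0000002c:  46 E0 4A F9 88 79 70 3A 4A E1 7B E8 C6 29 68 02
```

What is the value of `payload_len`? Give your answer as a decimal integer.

980449672

`payload_len` follows `timestamp` (4 bytes), so it starts at byte offset 4 and occupies 4 bytes.
Bytes at offsets 4..7: 88 79 70 3A.
Little-endian stores the least-significant byte at the lowest address.
Reassemble most-significant byte first: 3A 70 79 88 → 0x3A707988.
0x3A707988 = 980449672.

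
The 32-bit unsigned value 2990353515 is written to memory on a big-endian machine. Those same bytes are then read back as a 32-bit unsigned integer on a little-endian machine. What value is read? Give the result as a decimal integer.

1798061490

2990353515 in 32-bit hexadecimal is 0xB23D2C6B.
Stored big-endian, the bytes at ascending addresses are B2 3D 2C 6B.
Read back as little-endian, the first byte is least significant, giving 0x6B2C3DB2.
0x6B2C3DB2 = 1798061490.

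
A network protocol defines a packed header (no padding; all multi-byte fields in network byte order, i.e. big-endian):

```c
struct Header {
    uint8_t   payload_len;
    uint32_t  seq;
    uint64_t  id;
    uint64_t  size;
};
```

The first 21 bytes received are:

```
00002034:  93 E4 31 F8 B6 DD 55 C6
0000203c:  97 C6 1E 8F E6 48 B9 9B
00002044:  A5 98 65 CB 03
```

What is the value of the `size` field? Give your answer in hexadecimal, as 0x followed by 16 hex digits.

`size` follows `payload_len` (1 B), `seq` (4 B), `id` (8 B), so it starts at offset 1 + 4 + 8 = 13 and occupies 8 bytes.
Bytes at offsets 13..20: 48 B9 9B A5 98 65 CB 03.
In big-endian order the high byte comes first in memory.
The bytes are already most-significant first: 0x48B99BA59865CB03.

0x48B99BA59865CB03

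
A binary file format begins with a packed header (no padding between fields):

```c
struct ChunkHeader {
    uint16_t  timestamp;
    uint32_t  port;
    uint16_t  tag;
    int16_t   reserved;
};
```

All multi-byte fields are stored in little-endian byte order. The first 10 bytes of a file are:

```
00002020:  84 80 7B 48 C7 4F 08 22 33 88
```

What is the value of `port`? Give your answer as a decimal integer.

1338460283

`port` follows `timestamp` (2 bytes), so it starts at byte offset 2 and occupies 4 bytes.
Bytes at offsets 2..5: 7B 48 C7 4F.
Little-endian stores the least-significant byte at the lowest address.
Reassemble most-significant byte first: 4F C7 48 7B → 0x4FC7487B.
0x4FC7487B = 1338460283.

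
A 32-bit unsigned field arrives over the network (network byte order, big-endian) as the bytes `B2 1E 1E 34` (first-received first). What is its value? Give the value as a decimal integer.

2988318260

Big-endian: lowest address holds the most-significant byte.
The bytes are already most-significant first: 0xB21E1E34.
0xB21E1E34 = 2988318260.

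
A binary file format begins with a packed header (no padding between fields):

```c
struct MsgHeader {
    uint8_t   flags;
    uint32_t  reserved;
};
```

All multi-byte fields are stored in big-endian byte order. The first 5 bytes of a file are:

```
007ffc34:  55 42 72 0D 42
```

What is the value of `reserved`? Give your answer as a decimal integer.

1114770754

`reserved` follows `flags` (1 byte), so it starts at byte offset 1 and occupies 4 bytes.
Bytes at offsets 1..4: 42 72 0D 42.
Big-endian: lowest address holds the most-significant byte.
The bytes are already most-significant first: 0x42720D42.
0x42720D42 = 1114770754.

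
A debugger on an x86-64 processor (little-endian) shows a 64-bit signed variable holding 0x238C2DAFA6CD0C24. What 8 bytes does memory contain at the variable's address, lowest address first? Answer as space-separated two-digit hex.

Split into bytes (most-significant first): 23 8C 2D AF A6 CD 0C 24.
In little-endian order the low byte comes first in memory.
So at ascending addresses the bytes are 24 0C CD A6 AF 2D 8C 23.

24 0C CD A6 AF 2D 8C 23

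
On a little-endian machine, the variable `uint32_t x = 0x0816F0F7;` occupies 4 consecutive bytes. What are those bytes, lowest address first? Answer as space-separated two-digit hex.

F7 F0 16 08

Split into bytes (most-significant first): 08 16 F0 F7.
In little-endian order the low byte comes first in memory.
So at ascending addresses the bytes are F7 F0 16 08.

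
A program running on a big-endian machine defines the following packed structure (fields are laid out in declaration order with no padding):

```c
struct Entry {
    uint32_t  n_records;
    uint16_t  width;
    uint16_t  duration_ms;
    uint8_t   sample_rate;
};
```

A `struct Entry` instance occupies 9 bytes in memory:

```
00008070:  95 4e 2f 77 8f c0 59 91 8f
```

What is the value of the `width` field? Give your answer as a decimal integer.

36800

`width` follows `n_records` (4 bytes), so it starts at byte offset 4 and occupies 2 bytes.
Bytes at offsets 4..5: 8F C0.
In big-endian order the high byte comes first in memory.
The bytes are already most-significant first: 0x8FC0.
0x8FC0 = 36800.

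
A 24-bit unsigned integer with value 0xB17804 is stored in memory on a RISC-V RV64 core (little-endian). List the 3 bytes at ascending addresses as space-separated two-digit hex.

Split into bytes (most-significant first): B1 78 04.
Little-endian stores the least-significant byte at the lowest address.
So at ascending addresses the bytes are 04 78 B1.

04 78 B1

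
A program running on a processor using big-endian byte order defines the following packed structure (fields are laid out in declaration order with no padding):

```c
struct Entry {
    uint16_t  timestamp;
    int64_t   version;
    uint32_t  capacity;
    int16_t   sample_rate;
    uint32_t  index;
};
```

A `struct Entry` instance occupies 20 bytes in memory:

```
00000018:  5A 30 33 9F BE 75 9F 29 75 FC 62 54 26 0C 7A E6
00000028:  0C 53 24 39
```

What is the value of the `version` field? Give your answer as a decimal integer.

3719901229622064636

`version` follows `timestamp` (2 bytes), so it starts at byte offset 2 and occupies 8 bytes.
Bytes at offsets 2..9: 33 9F BE 75 9F 29 75 FC.
Big-endian stores the most-significant byte at the lowest address.
The bytes are already most-significant first: 0x339FBE759F2975FC.
0x339FBE759F2975FC = 3719901229622064636.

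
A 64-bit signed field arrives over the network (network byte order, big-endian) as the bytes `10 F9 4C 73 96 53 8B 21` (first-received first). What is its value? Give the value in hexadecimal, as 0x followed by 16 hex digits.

In big-endian order the high byte comes first in memory.
The bytes are already most-significant first: 0x10F94C7396538B21.

0x10F94C7396538B21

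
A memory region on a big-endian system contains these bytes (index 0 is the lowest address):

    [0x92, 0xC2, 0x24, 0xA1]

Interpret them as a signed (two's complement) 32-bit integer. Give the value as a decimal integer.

-1832770399

Big-endian stores the most-significant byte at the lowest address.
The bytes are already most-significant first: 0x92C224A1.
Top bit is set, so as a signed 32-bit value this is 0x92C224A1 − 2^32 = -1832770399.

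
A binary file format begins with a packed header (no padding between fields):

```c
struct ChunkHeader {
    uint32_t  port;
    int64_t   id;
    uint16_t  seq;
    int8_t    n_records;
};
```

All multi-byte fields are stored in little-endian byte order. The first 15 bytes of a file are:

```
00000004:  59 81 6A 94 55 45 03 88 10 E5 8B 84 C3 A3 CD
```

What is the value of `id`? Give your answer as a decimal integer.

-8895764779776129707

`id` follows `port` (4 bytes), so it starts at byte offset 4 and occupies 8 bytes.
Bytes at offsets 4..11: 55 45 03 88 10 E5 8B 84.
In little-endian order the low byte comes first in memory.
Reassemble most-significant byte first: 84 8B E5 10 88 03 45 55 → 0x848BE51088034555.
Top bit is set, so as a signed 64-bit value this is 0x848BE51088034555 − 2^64 = -8895764779776129707.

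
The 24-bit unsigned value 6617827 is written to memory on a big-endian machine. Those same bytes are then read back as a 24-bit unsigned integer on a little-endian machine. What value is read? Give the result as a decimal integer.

6617827 in 24-bit hexadecimal is 0x64FAE3.
Stored big-endian, the bytes at ascending addresses are 64 FA E3.
Read back as little-endian, the first byte is least significant, giving 0xE3FA64.
0xE3FA64 = 14940772.

14940772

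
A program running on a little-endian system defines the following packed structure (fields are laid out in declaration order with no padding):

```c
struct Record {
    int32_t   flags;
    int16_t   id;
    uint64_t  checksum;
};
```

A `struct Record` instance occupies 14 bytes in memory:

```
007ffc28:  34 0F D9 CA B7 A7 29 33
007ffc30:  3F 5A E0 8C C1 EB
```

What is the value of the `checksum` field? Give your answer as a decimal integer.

16988014164632875817

`checksum` follows `flags` (4 B), `id` (2 B), so it starts at offset 4 + 2 = 6 and occupies 8 bytes.
Bytes at offsets 6..13: 29 33 3F 5A E0 8C C1 EB.
In little-endian order the low byte comes first in memory.
Reassemble most-significant byte first: EB C1 8C E0 5A 3F 33 29 → 0xEBC18CE05A3F3329.
0xEBC18CE05A3F3329 = 16988014164632875817.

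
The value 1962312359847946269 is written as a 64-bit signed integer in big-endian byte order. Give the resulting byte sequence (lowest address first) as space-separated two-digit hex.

1B 3B 88 B1 CB 18 68 1D

1962312359847946269 in hexadecimal, padded to 64 bits, is 0x1B3B88B1CB18681D.
Split into bytes (most-significant first): 1B 3B 88 B1 CB 18 68 1D.
In big-endian order the high byte comes first in memory.
So the memory order matches the most-significant-first order: 1B 3B 88 B1 CB 18 68 1D.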